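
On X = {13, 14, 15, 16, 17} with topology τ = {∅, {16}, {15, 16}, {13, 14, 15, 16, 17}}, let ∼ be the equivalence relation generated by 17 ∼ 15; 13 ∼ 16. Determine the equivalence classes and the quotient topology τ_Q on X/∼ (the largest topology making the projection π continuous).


X/∼ = {[13=16], [14], [15=17]}; |τ_Q| = 2.

Equivalence classes: [13=16], [14], [15=17].
Quotient map π: X → X/∼ sends 13 ↦ [13=16], 14 ↦ [14], 15 ↦ [15=17], 16 ↦ [13=16], 17 ↦ [15=17].
For each subset V ⊆ X/∼, compute π^{-1}(V) ⊆ X and check whether π^{-1}(V) ∈ τ. V is open in τ_Q iff π^{-1}(V) ∈ τ.
  V = {}: π^{-1}(V) = ∅ ∈ τ ✓.
  V = {[13=16]}: π^{-1}(V) = {13, 16} ∉ τ ✗.
  V = {[14]}: π^{-1}(V) = {14} ∉ τ ✗.
  V = {[13=16], [14]}: π^{-1}(V) = {13, 14, 16} ∉ τ ✗.
  V = {[15=17]}: π^{-1}(V) = {15, 17} ∉ τ ✗.
  V = {[13=16], [15=17]}: π^{-1}(V) = {13, 15, 16, 17} ∉ τ ✗.
  V = {[14], [15=17]}: π^{-1}(V) = {14, 15, 17} ∉ τ ✗.
  V = {[13=16], [14], [15=17]}: π^{-1}(V) = {13, 14, 15, 16, 17} ∈ τ ✓.
Open sets in the quotient: τ_Q = {{}, {[13=16], [14], [15=17]}} (2 elements).


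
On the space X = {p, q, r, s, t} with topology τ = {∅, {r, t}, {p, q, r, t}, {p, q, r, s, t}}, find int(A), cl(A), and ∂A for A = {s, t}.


int(A) = ∅, cl(A) = {p, q, r, s, t}, ∂A = {p, q, r, s, t}.

Closed sets in (X, τ) are complements of opens:
  closed(X, τ) = {∅, {s}, {p, q, s}, {p, q, r, s, t}}.
int(A) = ⋃ {U ∈ τ : U ⊆ A}. Opens contained in A: ∅.
Taking the union of these: int(A) = ∅.
cl(A) = ⋂ {C closed : A ⊆ C}. Closed sets containing A: {p, q, r, s, t}.
Intersecting these: cl(A) = {p, q, r, s, t}.
∂A = cl(A) ∖ int(A) = {p, q, r, s, t} ∖ ∅ = {p, q, r, s, t}.


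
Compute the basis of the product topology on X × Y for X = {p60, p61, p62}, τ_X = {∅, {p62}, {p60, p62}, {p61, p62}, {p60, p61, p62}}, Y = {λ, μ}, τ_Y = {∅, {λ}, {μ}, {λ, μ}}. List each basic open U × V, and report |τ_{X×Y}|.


Basis B = {∅ × ∅, {p62} × {λ}, {p62} × {μ}, {p60, p62} × {λ}, {p60, p62} × {μ}, {p61, p62} × {λ}, {p61, p62} × {μ}, {p62} × {λ, μ}, {p60, p61, p62} × {λ}, {p60, p61, p62} × {μ}, {p60, p62} × {λ, μ}, {p61, p62} × {λ, μ}, {p60, p61, p62} × {λ, μ}}; |τ_{X×Y}| = 25.

Enumerate products U × V with U ∈ τ_X, V ∈ τ_Y (deduplicated):
  ∅ × ∅ = {} (∅)
  {p62} × {λ} = {(p62,λ)}
  {p62} × {μ} = {(p62,μ)}
  {p60, p62} × {λ} = {(p60,λ), (p62,λ)}
  {p60, p62} × {μ} = {(p60,μ), (p62,μ)}
  {p61, p62} × {λ} = {(p61,λ), (p62,λ)}
  {p61, p62} × {μ} = {(p61,μ), (p62,μ)}
  {p62} × {λ, μ} = {(p62,λ), (p62,μ)}
  {p60, p61, p62} × {λ} = {(p60,λ), (p61,λ), (p62,λ)}
  {p60, p61, p62} × {μ} = {(p60,μ), (p61,μ), (p62,μ)}
  {p60, p62} × {λ, μ} = {(p60,λ), (p60,μ), (p62,λ), (p62,μ)}
  {p61, p62} × {λ, μ} = {(p61,λ), (p61,μ), (p62,λ), (p62,μ)}
  {p60, p61, p62} × {λ, μ} = {(p60,λ), (p60,μ), (p61,λ), (p61,μ), (p62,λ), (p62,μ)}
These 13 distinct sets form the basis B.
Close under arbitrary unions to get τ_{X×Y}; counting gives |τ_{X×Y}| = 25.


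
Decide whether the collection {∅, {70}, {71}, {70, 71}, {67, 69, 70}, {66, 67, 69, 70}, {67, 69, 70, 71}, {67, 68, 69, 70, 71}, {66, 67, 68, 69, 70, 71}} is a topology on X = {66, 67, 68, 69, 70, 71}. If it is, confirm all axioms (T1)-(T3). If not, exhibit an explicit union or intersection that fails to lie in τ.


τ is NOT a topology on X.

Axiom (T1): ∅ ∈ τ? Yes; X ∈ τ? Yes.
Axiom (T2/T3): check pairwise unions and intersections of members of τ.
Counterexample for (T2): {71} ∪ {66, 67, 69, 70} = {66, 67, 69, 70, 71} ∉ τ. Therefore τ is NOT a topology.


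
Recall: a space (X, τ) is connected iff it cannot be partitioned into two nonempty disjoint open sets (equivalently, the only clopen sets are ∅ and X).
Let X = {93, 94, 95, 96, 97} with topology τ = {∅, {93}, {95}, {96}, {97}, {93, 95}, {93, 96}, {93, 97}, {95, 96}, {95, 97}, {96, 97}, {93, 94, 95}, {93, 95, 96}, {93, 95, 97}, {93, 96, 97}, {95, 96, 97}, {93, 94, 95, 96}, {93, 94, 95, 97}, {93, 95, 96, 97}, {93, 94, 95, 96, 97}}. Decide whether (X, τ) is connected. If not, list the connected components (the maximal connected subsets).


(X, τ) is disconnected; components = [{96}, {97}, {93, 94, 95}].

Find clopen sets (U ∈ τ with X ∖ U ∈ τ):
  U = ∅, X ∖ U = {93, 94, 95, 96, 97} — both open, so U is clopen.
  U = {96}, X ∖ U = {93, 94, 95, 97} — both open, so U is clopen.
  U = {97}, X ∖ U = {93, 94, 95, 96} — both open, so U is clopen.
  U = {96, 97}, X ∖ U = {93, 94, 95} — both open, so U is clopen.
  U = {93, 94, 95}, X ∖ U = {96, 97} — both open, so U is clopen.
  U = {93, 94, 95, 96}, X ∖ U = {97} — both open, so U is clopen.
  U = {93, 94, 95, 97}, X ∖ U = {96} — both open, so U is clopen.
  U = {93, 94, 95, 96, 97}, X ∖ U = ∅ — both open, so U is clopen.
Nontrivial clopen(s) exist: e.g. {93, 94, 95}. So (X, τ) is disconnected.
Compute connected components by grouping points that agree on all clopens:
  component: {96}
  component: {97}
  component: {93, 94, 95}


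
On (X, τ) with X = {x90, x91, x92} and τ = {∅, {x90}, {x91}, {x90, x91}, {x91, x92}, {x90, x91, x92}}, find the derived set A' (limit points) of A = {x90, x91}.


A' = {x92}

For each x ∈ X, list the open sets U ∈ τ with x ∈ U, then check whether U ∩ (A ∖ {x}) ≠ ∅ for every such U.
  x = x90: open {x90} ∋ x has {x90} ∩ (A ∖ {x90}) = ∅, so x is NOT a limit point.
  x = x91: open {x91} ∋ x has {x91} ∩ (A ∖ {x91}) = ∅, so x is NOT a limit point.
  x = x92: opens ∋ x are {x91, x92}, {x90, x91, x92}; each meets A ∖ {x92}, so x IS a limit point.
Collecting: A' = {x92}.


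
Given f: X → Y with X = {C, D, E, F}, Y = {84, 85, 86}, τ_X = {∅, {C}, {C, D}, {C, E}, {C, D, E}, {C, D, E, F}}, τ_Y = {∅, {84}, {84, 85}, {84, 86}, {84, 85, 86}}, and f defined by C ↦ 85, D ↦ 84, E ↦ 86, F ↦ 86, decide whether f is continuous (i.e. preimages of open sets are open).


f is NOT continuous.

Compute f^{-1}(U) for each U ∈ τ_Y:
  U = ∅: f^{-1}(U) = ∅ ∈ τ_X ✓.
  U = {84}: f^{-1}(U) = {D} ∉ τ_X ✗.
  U = {84, 85}: f^{-1}(U) = {C, D} ∈ τ_X ✓.
  U = {84, 86}: f^{-1}(U) = {D, E, F} ∉ τ_X ✗.
  U = {84, 85, 86}: f^{-1}(U) = {C, D, E, F} ∈ τ_X ✓.
Found U = {84} with f^{-1}(U) = {D} not in τ_X. Therefore f is NOT continuous.


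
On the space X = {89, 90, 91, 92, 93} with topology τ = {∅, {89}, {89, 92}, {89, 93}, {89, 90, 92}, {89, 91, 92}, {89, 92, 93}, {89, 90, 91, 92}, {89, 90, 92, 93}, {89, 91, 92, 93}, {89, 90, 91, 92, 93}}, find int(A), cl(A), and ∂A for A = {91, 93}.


int(A) = ∅, cl(A) = {91, 93}, ∂A = {91, 93}.

Closed sets in (X, τ) are complements of opens:
  closed(X, τ) = {∅, {90}, {91}, {93}, {90, 91}, {90, 93}, {91, 93}, {90, 91, 92}, {90, 91, 93}, {90, 91, 92, 93}, {89, 90, 91, 92, 93}}.
int(A) = ⋃ {U ∈ τ : U ⊆ A}. Opens contained in A: ∅.
Taking the union of these: int(A) = ∅.
cl(A) = ⋂ {C closed : A ⊆ C}. Closed sets containing A: {91, 93}, {90, 91, 93}, {90, 91, 92, 93}, {89, 90, 91, 92, 93}.
Intersecting these: cl(A) = {91, 93}.
∂A = cl(A) ∖ int(A) = {91, 93} ∖ ∅ = {91, 93}.


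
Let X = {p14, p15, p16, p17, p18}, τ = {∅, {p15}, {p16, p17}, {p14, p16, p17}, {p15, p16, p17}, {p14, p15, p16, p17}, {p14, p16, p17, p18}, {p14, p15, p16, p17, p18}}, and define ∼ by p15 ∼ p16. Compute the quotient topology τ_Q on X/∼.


X/∼ = {[p14], [p15=p16], [p17], [p18]}; |τ_Q| = 4.

Equivalence classes: [p14], [p15=p16], [p17], [p18].
Quotient map π: X → X/∼ sends p14 ↦ [p14], p15 ↦ [p15=p16], p16 ↦ [p15=p16], p17 ↦ [p17], p18 ↦ [p18].
For each subset V ⊆ X/∼, compute π^{-1}(V) ⊆ X and check whether π^{-1}(V) ∈ τ. V is open in τ_Q iff π^{-1}(V) ∈ τ.
  V = {}: π^{-1}(V) = ∅ ∈ τ ✓.
  V = {[p14]}: π^{-1}(V) = {p14} ∉ τ ✗.
  V = {[p15=p16]}: π^{-1}(V) = {p15, p16} ∉ τ ✗.
  V = {[p14], [p15=p16]}: π^{-1}(V) = {p14, p15, p16} ∉ τ ✗.
  V = {[p17]}: π^{-1}(V) = {p17} ∉ τ ✗.
  V = {[p14], [p17]}: π^{-1}(V) = {p14, p17} ∉ τ ✗.
  V = {[p15=p16], [p17]}: π^{-1}(V) = {p15, p16, p17} ∈ τ ✓.
  V = {[p14], [p15=p16], [p17]}: π^{-1}(V) = {p14, p15, p16, p17} ∈ τ ✓.
  V = {[p18]}: π^{-1}(V) = {p18} ∉ τ ✗.
  V = {[p14], [p18]}: π^{-1}(V) = {p14, p18} ∉ τ ✗.
  V = {[p15=p16], [p18]}: π^{-1}(V) = {p15, p16, p18} ∉ τ ✗.
  V = {[p14], [p15=p16], [p18]}: π^{-1}(V) = {p14, p15, p16, p18} ∉ τ ✗.
  V = {[p17], [p18]}: π^{-1}(V) = {p17, p18} ∉ τ ✗.
  V = {[p14], [p17], [p18]}: π^{-1}(V) = {p14, p17, p18} ∉ τ ✗.
  V = {[p15=p16], [p17], [p18]}: π^{-1}(V) = {p15, p16, p17, p18} ∉ τ ✗.
  V = {[p14], [p15=p16], [p17], [p18]}: π^{-1}(V) = {p14, p15, p16, p17, p18} ∈ τ ✓.
Open sets in the quotient: τ_Q = {{}, {[p15=p16], [p17]}, {[p14], [p15=p16], [p17]}, {[p14], [p15=p16], [p17], [p18]}} (4 elements).


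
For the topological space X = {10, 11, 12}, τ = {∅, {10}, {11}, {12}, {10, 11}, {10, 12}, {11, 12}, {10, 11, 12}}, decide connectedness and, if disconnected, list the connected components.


(X, τ) is disconnected; components = [{10}, {11}, {12}].

Find clopen sets (U ∈ τ with X ∖ U ∈ τ):
  U = ∅, X ∖ U = {10, 11, 12} — both open, so U is clopen.
  U = {10}, X ∖ U = {11, 12} — both open, so U is clopen.
  U = {11}, X ∖ U = {10, 12} — both open, so U is clopen.
  U = {12}, X ∖ U = {10, 11} — both open, so U is clopen.
  U = {10, 11}, X ∖ U = {12} — both open, so U is clopen.
  U = {10, 12}, X ∖ U = {11} — both open, so U is clopen.
  U = {11, 12}, X ∖ U = {10} — both open, so U is clopen.
  U = {10, 11, 12}, X ∖ U = ∅ — both open, so U is clopen.
Nontrivial clopen(s) exist: e.g. {11}. So (X, τ) is disconnected.
Compute connected components by grouping points that agree on all clopens:
  component: {10}
  component: {11}
  component: {12}


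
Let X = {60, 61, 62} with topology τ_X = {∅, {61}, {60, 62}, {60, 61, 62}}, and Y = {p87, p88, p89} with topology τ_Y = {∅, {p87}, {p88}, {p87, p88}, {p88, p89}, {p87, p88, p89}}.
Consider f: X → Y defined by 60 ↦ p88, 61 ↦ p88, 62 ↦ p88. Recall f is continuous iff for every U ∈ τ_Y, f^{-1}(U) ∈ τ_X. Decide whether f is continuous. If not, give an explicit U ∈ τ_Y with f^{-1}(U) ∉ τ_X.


f IS continuous.

Compute f^{-1}(U) for each U ∈ τ_Y:
  U = ∅: f^{-1}(U) = ∅ ∈ τ_X ✓.
  U = {p87}: f^{-1}(U) = ∅ ∈ τ_X ✓.
  U = {p88}: f^{-1}(U) = {60, 61, 62} ∈ τ_X ✓.
  U = {p87, p88}: f^{-1}(U) = {60, 61, 62} ∈ τ_X ✓.
  U = {p88, p89}: f^{-1}(U) = {60, 61, 62} ∈ τ_X ✓.
  U = {p87, p88, p89}: f^{-1}(U) = {60, 61, 62} ∈ τ_X ✓.
Every preimage lies in τ_X, so f IS continuous.


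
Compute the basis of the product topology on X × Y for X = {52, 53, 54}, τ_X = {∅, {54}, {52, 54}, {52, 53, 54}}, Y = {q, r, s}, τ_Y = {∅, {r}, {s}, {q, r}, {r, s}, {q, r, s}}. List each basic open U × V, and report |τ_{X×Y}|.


Basis B = {∅ × ∅, {54} × {r}, {54} × {s}, {52, 54} × {r}, {52, 54} × {s}, {54} × {q, r}, {54} × {r, s}, {52, 53, 54} × {r}, {52, 53, 54} × {s}, {54} × {q, r, s}, {52, 54} × {q, r}, {52, 54} × {r, s}, {52, 54} × {q, r, s}, {52, 53, 54} × {q, r}, {52, 53, 54} × {r, s}, {52, 53, 54} × {q, r, s}}; |τ_{X×Y}| = 40.

Enumerate products U × V with U ∈ τ_X, V ∈ τ_Y (deduplicated):
  ∅ × ∅ = {} (∅)
  {54} × {r} = {(54,r)}
  {54} × {s} = {(54,s)}
  {52, 54} × {r} = {(52,r), (54,r)}
  {52, 54} × {s} = {(52,s), (54,s)}
  {54} × {q, r} = {(54,q), (54,r)}
  {54} × {r, s} = {(54,r), (54,s)}
  {52, 53, 54} × {r} = {(52,r), (53,r), (54,r)}
  {52, 53, 54} × {s} = {(52,s), (53,s), (54,s)}
  {54} × {q, r, s} = {(54,q), (54,r), (54,s)}
  {52, 54} × {q, r} = {(52,q), (52,r), (54,q), (54,r)}
  {52, 54} × {r, s} = {(52,r), (52,s), (54,r), (54,s)}
  {52, 54} × {q, r, s} = {(52,q), (52,r), (52,s), (54,q), (54,r), (54,s)}
  {52, 53, 54} × {q, r} = {(52,q), (52,r), (53,q), (53,r), (54,q), (54,r)}
  {52, 53, 54} × {r, s} = {(52,r), (52,s), (53,r), (53,s), (54,r), (54,s)}
  {52, 53, 54} × {q, r, s} = {(52,q), (52,r), (52,s), (53,q), (53,r), (53,s), (54,q), (54,r), (54,s)}
These 16 distinct sets form the basis B.
Close under arbitrary unions to get τ_{X×Y}; counting gives |τ_{X×Y}| = 40.


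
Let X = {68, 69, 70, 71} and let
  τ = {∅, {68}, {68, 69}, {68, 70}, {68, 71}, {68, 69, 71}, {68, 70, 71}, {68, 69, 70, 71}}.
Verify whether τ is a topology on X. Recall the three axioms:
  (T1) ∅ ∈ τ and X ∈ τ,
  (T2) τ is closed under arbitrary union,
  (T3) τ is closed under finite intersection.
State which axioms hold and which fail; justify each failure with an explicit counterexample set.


τ is NOT a topology on X.

Axiom (T1): ∅ ∈ τ? Yes; X ∈ τ? Yes.
Axiom (T2/T3): check pairwise unions and intersections of members of τ.
Counterexample for (T2): {68, 69} ∪ {68, 70} = {68, 69, 70} ∉ τ. Therefore τ is NOT a topology.


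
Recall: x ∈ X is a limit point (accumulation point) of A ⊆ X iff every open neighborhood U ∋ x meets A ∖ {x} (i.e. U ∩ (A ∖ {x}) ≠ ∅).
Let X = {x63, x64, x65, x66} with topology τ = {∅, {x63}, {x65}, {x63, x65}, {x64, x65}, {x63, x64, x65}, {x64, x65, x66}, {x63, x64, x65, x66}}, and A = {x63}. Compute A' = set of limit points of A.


A' = ∅

For each x ∈ X, list the open sets U ∈ τ with x ∈ U, then check whether U ∩ (A ∖ {x}) ≠ ∅ for every such U.
  x = x63: open {x63} ∋ x has {x63} ∩ (A ∖ {x63}) = ∅, so x is NOT a limit point.
  x = x64: open {x64, x65} ∋ x has {x64, x65} ∩ (A ∖ {x64}) = ∅, so x is NOT a limit point.
  x = x65: open {x65} ∋ x has {x65} ∩ (A ∖ {x65}) = ∅, so x is NOT a limit point.
  x = x66: open {x64, x65, x66} ∋ x has {x64, x65, x66} ∩ (A ∖ {x66}) = ∅, so x is NOT a limit point.
Collecting: A' = ∅.


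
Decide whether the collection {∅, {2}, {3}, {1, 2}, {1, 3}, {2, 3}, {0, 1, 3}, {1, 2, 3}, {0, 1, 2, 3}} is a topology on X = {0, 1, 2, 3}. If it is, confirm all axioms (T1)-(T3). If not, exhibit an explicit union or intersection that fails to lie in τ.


τ is NOT a topology on X.

Axiom (T1): ∅ ∈ τ? Yes; X ∈ τ? Yes.
Axiom (T2/T3): check pairwise unions and intersections of members of τ.
Counterexample for (T3): {1, 2} ∩ {1, 3} = {1} ∉ τ. Therefore τ is NOT a topology.


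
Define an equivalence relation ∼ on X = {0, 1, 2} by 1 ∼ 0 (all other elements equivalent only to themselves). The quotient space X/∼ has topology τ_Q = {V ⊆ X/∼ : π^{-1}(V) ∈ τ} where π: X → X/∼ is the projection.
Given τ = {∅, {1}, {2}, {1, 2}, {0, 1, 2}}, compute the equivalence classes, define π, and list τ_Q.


X/∼ = {[0=1], [2]}; |τ_Q| = 3.

Equivalence classes: [0=1], [2].
Quotient map π: X → X/∼ sends 0 ↦ [0=1], 1 ↦ [0=1], 2 ↦ [2].
For each subset V ⊆ X/∼, compute π^{-1}(V) ⊆ X and check whether π^{-1}(V) ∈ τ. V is open in τ_Q iff π^{-1}(V) ∈ τ.
  V = {}: π^{-1}(V) = ∅ ∈ τ ✓.
  V = {[0=1]}: π^{-1}(V) = {0, 1} ∉ τ ✗.
  V = {[2]}: π^{-1}(V) = {2} ∈ τ ✓.
  V = {[0=1], [2]}: π^{-1}(V) = {0, 1, 2} ∈ τ ✓.
Open sets in the quotient: τ_Q = {{}, {[2]}, {[0=1], [2]}} (3 elements).


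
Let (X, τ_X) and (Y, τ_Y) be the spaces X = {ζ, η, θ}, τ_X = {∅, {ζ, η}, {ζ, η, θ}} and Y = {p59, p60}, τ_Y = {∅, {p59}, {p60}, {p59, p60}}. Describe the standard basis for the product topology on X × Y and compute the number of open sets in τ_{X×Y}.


Basis B = {∅ × ∅, {ζ, η} × {p59}, {ζ, η} × {p60}, {ζ, η, θ} × {p59}, {ζ, η, θ} × {p60}, {ζ, η} × {p59, p60}, {ζ, η, θ} × {p59, p60}}; |τ_{X×Y}| = 9.

Enumerate products U × V with U ∈ τ_X, V ∈ τ_Y (deduplicated):
  ∅ × ∅ = {} (∅)
  {ζ, η} × {p59} = {(ζ,p59), (η,p59)}
  {ζ, η} × {p60} = {(ζ,p60), (η,p60)}
  {ζ, η, θ} × {p59} = {(ζ,p59), (η,p59), (θ,p59)}
  {ζ, η, θ} × {p60} = {(ζ,p60), (η,p60), (θ,p60)}
  {ζ, η} × {p59, p60} = {(ζ,p59), (ζ,p60), (η,p59), (η,p60)}
  {ζ, η, θ} × {p59, p60} = {(ζ,p59), (ζ,p60), (η,p59), (η,p60), (θ,p59), (θ,p60)}
These 7 distinct sets form the basis B.
Close under arbitrary unions to get τ_{X×Y}; counting gives |τ_{X×Y}| = 9.


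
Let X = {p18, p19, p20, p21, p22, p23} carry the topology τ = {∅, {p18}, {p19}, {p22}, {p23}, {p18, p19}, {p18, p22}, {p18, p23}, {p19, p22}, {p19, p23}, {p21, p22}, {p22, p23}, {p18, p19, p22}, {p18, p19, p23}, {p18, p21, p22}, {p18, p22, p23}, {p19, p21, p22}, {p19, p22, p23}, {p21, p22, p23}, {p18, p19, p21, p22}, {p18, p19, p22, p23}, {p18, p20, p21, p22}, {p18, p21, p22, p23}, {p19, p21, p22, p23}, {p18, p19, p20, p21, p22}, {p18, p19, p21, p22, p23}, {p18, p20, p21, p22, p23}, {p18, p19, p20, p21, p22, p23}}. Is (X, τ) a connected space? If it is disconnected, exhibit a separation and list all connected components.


(X, τ) is disconnected; components = [{p19}, {p23}, {p18, p20, p21, p22}].

Find clopen sets (U ∈ τ with X ∖ U ∈ τ):
  U = ∅, X ∖ U = {p18, p19, p20, p21, p22, p23} — both open, so U is clopen.
  U = {p19}, X ∖ U = {p18, p20, p21, p22, p23} — both open, so U is clopen.
  U = {p23}, X ∖ U = {p18, p19, p20, p21, p22} — both open, so U is clopen.
  U = {p19, p23}, X ∖ U = {p18, p20, p21, p22} — both open, so U is clopen.
  U = {p18, p20, p21, p22}, X ∖ U = {p19, p23} — both open, so U is clopen.
  U = {p18, p19, p20, p21, p22}, X ∖ U = {p23} — both open, so U is clopen.
  U = {p18, p20, p21, p22, p23}, X ∖ U = {p19} — both open, so U is clopen.
  U = {p18, p19, p20, p21, p22, p23}, X ∖ U = ∅ — both open, so U is clopen.
Nontrivial clopen(s) exist: e.g. {p18, p19, p20, p21, p22}. So (X, τ) is disconnected.
Compute connected components by grouping points that agree on all clopens:
  component: {p19}
  component: {p23}
  component: {p18, p20, p21, p22}


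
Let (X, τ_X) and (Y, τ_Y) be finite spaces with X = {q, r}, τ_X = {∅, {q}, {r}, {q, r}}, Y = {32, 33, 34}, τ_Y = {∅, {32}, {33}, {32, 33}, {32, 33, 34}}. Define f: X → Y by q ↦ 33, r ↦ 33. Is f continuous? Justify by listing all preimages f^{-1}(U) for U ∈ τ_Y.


f IS continuous.

Compute f^{-1}(U) for each U ∈ τ_Y:
  U = ∅: f^{-1}(U) = ∅ ∈ τ_X ✓.
  U = {32}: f^{-1}(U) = ∅ ∈ τ_X ✓.
  U = {33}: f^{-1}(U) = {q, r} ∈ τ_X ✓.
  U = {32, 33}: f^{-1}(U) = {q, r} ∈ τ_X ✓.
  U = {32, 33, 34}: f^{-1}(U) = {q, r} ∈ τ_X ✓.
Every preimage lies in τ_X, so f IS continuous.


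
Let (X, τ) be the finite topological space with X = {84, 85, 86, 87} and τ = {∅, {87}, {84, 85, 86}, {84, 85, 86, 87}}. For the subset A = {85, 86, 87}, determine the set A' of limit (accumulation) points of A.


A' = {84, 85, 86}

For each x ∈ X, list the open sets U ∈ τ with x ∈ U, then check whether U ∩ (A ∖ {x}) ≠ ∅ for every such U.
  x = 84: opens ∋ x are {84, 85, 86}, {84, 85, 86, 87}; each meets A ∖ {84}, so x IS a limit point.
  x = 85: opens ∋ x are {84, 85, 86}, {84, 85, 86, 87}; each meets A ∖ {85}, so x IS a limit point.
  x = 86: opens ∋ x are {84, 85, 86}, {84, 85, 86, 87}; each meets A ∖ {86}, so x IS a limit point.
  x = 87: open {87} ∋ x has {87} ∩ (A ∖ {87}) = ∅, so x is NOT a limit point.
Collecting: A' = {84, 85, 86}.


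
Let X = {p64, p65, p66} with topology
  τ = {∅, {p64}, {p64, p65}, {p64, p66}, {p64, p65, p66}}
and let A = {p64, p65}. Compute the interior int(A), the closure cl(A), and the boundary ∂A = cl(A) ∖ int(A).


int(A) = {p64, p65}, cl(A) = {p64, p65, p66}, ∂A = {p66}.

Closed sets in (X, τ) are complements of opens:
  closed(X, τ) = {∅, {p65}, {p66}, {p65, p66}, {p64, p65, p66}}.
int(A) = ⋃ {U ∈ τ : U ⊆ A}. Opens contained in A: ∅, {p64}, {p64, p65}.
Taking the union of these: int(A) = {p64, p65}.
cl(A) = ⋂ {C closed : A ⊆ C}. Closed sets containing A: {p64, p65, p66}.
Intersecting these: cl(A) = {p64, p65, p66}.
∂A = cl(A) ∖ int(A) = {p64, p65, p66} ∖ {p64, p65} = {p66}.


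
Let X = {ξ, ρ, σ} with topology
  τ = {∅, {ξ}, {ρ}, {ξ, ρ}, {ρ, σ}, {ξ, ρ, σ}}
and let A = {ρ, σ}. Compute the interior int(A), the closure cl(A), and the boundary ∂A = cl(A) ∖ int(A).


int(A) = {ρ, σ}, cl(A) = {ρ, σ}, ∂A = ∅.

Closed sets in (X, τ) are complements of opens:
  closed(X, τ) = {∅, {ξ}, {σ}, {ξ, σ}, {ρ, σ}, {ξ, ρ, σ}}.
int(A) = ⋃ {U ∈ τ : U ⊆ A}. Opens contained in A: ∅, {ρ}, {ρ, σ}.
Taking the union of these: int(A) = {ρ, σ}.
cl(A) = ⋂ {C closed : A ⊆ C}. Closed sets containing A: {ρ, σ}, {ξ, ρ, σ}.
Intersecting these: cl(A) = {ρ, σ}.
∂A = cl(A) ∖ int(A) = {ρ, σ} ∖ {ρ, σ} = ∅.


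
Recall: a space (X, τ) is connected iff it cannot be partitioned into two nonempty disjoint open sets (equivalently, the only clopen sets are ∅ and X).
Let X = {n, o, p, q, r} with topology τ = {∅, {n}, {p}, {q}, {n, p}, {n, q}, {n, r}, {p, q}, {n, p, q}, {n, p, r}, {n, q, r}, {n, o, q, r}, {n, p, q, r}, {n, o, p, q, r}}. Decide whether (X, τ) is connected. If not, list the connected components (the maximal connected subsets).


(X, τ) is disconnected; components = [{p}, {n, o, q, r}].

Find clopen sets (U ∈ τ with X ∖ U ∈ τ):
  U = ∅, X ∖ U = {n, o, p, q, r} — both open, so U is clopen.
  U = {p}, X ∖ U = {n, o, q, r} — both open, so U is clopen.
  U = {n, o, q, r}, X ∖ U = {p} — both open, so U is clopen.
  U = {n, o, p, q, r}, X ∖ U = ∅ — both open, so U is clopen.
Nontrivial clopen(s) exist: e.g. {n, o, q, r}. So (X, τ) is disconnected.
Compute connected components by grouping points that agree on all clopens:
  component: {p}
  component: {n, o, q, r}


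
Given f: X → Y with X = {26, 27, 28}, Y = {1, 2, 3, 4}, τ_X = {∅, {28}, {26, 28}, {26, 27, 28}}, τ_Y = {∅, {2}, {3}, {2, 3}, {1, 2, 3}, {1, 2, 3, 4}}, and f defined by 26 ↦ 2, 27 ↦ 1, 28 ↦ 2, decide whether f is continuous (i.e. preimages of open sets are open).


f IS continuous.

Compute f^{-1}(U) for each U ∈ τ_Y:
  U = ∅: f^{-1}(U) = ∅ ∈ τ_X ✓.
  U = {2}: f^{-1}(U) = {26, 28} ∈ τ_X ✓.
  U = {3}: f^{-1}(U) = ∅ ∈ τ_X ✓.
  U = {2, 3}: f^{-1}(U) = {26, 28} ∈ τ_X ✓.
  U = {1, 2, 3}: f^{-1}(U) = {26, 27, 28} ∈ τ_X ✓.
  U = {1, 2, 3, 4}: f^{-1}(U) = {26, 27, 28} ∈ τ_X ✓.
Every preimage lies in τ_X, so f IS continuous.


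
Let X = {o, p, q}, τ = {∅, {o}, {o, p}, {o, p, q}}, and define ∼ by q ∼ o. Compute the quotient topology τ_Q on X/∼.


X/∼ = {[o=q], [p]}; |τ_Q| = 2.

Equivalence classes: [o=q], [p].
Quotient map π: X → X/∼ sends o ↦ [o=q], p ↦ [p], q ↦ [o=q].
For each subset V ⊆ X/∼, compute π^{-1}(V) ⊆ X and check whether π^{-1}(V) ∈ τ. V is open in τ_Q iff π^{-1}(V) ∈ τ.
  V = {}: π^{-1}(V) = ∅ ∈ τ ✓.
  V = {[o=q]}: π^{-1}(V) = {o, q} ∉ τ ✗.
  V = {[p]}: π^{-1}(V) = {p} ∉ τ ✗.
  V = {[o=q], [p]}: π^{-1}(V) = {o, p, q} ∈ τ ✓.
Open sets in the quotient: τ_Q = {{}, {[o=q], [p]}} (2 elements).


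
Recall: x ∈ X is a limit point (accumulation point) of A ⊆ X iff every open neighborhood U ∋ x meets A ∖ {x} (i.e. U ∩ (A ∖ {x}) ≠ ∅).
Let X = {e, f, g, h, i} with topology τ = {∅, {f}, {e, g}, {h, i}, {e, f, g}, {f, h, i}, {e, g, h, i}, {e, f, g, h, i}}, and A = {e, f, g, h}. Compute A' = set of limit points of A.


A' = {e, g, i}

For each x ∈ X, list the open sets U ∈ τ with x ∈ U, then check whether U ∩ (A ∖ {x}) ≠ ∅ for every such U.
  x = e: opens ∋ x are {e, g}, {e, f, g}, {e, g, h, i}, {e, f, g, h, i}; each meets A ∖ {e}, so x IS a limit point.
  x = f: open {f} ∋ x has {f} ∩ (A ∖ {f}) = ∅, so x is NOT a limit point.
  x = g: opens ∋ x are {e, g}, {e, f, g}, {e, g, h, i}, {e, f, g, h, i}; each meets A ∖ {g}, so x IS a limit point.
  x = h: open {h, i} ∋ x has {h, i} ∩ (A ∖ {h}) = ∅, so x is NOT a limit point.
  x = i: opens ∋ x are {h, i}, {f, h, i}, {e, g, h, i}, {e, f, g, h, i}; each meets A ∖ {i}, so x IS a limit point.
Collecting: A' = {e, g, i}.


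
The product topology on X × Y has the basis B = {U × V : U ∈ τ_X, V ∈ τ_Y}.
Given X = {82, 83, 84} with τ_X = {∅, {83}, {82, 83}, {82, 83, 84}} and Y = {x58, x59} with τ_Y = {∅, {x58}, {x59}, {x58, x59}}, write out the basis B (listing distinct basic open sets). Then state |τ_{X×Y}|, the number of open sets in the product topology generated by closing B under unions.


Basis B = {∅ × ∅, {83} × {x58}, {83} × {x59}, {82, 83} × {x58}, {82, 83} × {x59}, {83} × {x58, x59}, {82, 83, 84} × {x58}, {82, 83, 84} × {x59}, {82, 83} × {x58, x59}, {82, 83, 84} × {x58, x59}}; |τ_{X×Y}| = 16.

Enumerate products U × V with U ∈ τ_X, V ∈ τ_Y (deduplicated):
  ∅ × ∅ = {} (∅)
  {83} × {x58} = {(83,x58)}
  {83} × {x59} = {(83,x59)}
  {82, 83} × {x58} = {(82,x58), (83,x58)}
  {82, 83} × {x59} = {(82,x59), (83,x59)}
  {83} × {x58, x59} = {(83,x58), (83,x59)}
  {82, 83, 84} × {x58} = {(82,x58), (83,x58), (84,x58)}
  {82, 83, 84} × {x59} = {(82,x59), (83,x59), (84,x59)}
  {82, 83} × {x58, x59} = {(82,x58), (82,x59), (83,x58), (83,x59)}
  {82, 83, 84} × {x58, x59} = {(82,x58), (82,x59), (83,x58), (83,x59), (84,x58), (84,x59)}
These 10 distinct sets form the basis B.
Close under arbitrary unions to get τ_{X×Y}; counting gives |τ_{X×Y}| = 16.


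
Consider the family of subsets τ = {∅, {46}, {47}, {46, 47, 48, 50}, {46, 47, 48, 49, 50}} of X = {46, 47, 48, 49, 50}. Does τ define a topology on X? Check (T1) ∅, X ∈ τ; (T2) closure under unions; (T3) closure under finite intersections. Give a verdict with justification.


τ is NOT a topology on X.

Axiom (T1): ∅ ∈ τ? Yes; X ∈ τ? Yes.
Axiom (T2/T3): check pairwise unions and intersections of members of τ.
Counterexample for (T2): {46} ∪ {47} = {46, 47} ∉ τ. Therefore τ is NOT a topology.


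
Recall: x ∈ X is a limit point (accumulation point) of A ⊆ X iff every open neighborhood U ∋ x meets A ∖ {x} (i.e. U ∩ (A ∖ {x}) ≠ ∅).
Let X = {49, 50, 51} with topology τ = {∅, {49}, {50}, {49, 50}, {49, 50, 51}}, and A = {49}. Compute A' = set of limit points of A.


A' = {51}

For each x ∈ X, list the open sets U ∈ τ with x ∈ U, then check whether U ∩ (A ∖ {x}) ≠ ∅ for every such U.
  x = 49: open {49} ∋ x has {49} ∩ (A ∖ {49}) = ∅, so x is NOT a limit point.
  x = 50: open {50} ∋ x has {50} ∩ (A ∖ {50}) = ∅, so x is NOT a limit point.
  x = 51: opens ∋ x are {49, 50, 51}; each meets A ∖ {51}, so x IS a limit point.
Collecting: A' = {51}.


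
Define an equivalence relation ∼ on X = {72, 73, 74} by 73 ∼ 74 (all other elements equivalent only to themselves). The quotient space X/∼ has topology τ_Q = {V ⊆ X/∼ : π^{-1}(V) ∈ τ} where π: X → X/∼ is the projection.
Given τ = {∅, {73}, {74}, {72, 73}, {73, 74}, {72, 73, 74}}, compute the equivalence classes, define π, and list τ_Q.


X/∼ = {[72], [73=74]}; |τ_Q| = 3.

Equivalence classes: [72], [73=74].
Quotient map π: X → X/∼ sends 72 ↦ [72], 73 ↦ [73=74], 74 ↦ [73=74].
For each subset V ⊆ X/∼, compute π^{-1}(V) ⊆ X and check whether π^{-1}(V) ∈ τ. V is open in τ_Q iff π^{-1}(V) ∈ τ.
  V = {}: π^{-1}(V) = ∅ ∈ τ ✓.
  V = {[72]}: π^{-1}(V) = {72} ∉ τ ✗.
  V = {[73=74]}: π^{-1}(V) = {73, 74} ∈ τ ✓.
  V = {[72], [73=74]}: π^{-1}(V) = {72, 73, 74} ∈ τ ✓.
Open sets in the quotient: τ_Q = {{}, {[73=74]}, {[72], [73=74]}} (3 elements).


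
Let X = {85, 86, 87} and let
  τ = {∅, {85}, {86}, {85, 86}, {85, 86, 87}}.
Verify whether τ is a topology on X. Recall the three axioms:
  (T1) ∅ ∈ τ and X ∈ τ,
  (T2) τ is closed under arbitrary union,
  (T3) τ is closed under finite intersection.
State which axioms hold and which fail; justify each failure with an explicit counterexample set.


τ IS a topology on X.

Axiom (T1): ∅ ∈ τ? Yes; X ∈ τ? Yes.
Axiom (T2/T3): check pairwise unions and intersections of members of τ.
All pairwise intersections and unions checked — each lies in τ. Therefore τ satisfies (T1), (T2), (T3): it IS a topology on X.


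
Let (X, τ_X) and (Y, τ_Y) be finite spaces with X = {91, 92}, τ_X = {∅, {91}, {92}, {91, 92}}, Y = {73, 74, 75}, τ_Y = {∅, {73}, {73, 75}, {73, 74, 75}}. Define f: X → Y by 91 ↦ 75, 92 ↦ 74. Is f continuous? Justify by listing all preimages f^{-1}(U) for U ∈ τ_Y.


f IS continuous.

Compute f^{-1}(U) for each U ∈ τ_Y:
  U = ∅: f^{-1}(U) = ∅ ∈ τ_X ✓.
  U = {73}: f^{-1}(U) = ∅ ∈ τ_X ✓.
  U = {73, 75}: f^{-1}(U) = {91} ∈ τ_X ✓.
  U = {73, 74, 75}: f^{-1}(U) = {91, 92} ∈ τ_X ✓.
Every preimage lies in τ_X, so f IS continuous.


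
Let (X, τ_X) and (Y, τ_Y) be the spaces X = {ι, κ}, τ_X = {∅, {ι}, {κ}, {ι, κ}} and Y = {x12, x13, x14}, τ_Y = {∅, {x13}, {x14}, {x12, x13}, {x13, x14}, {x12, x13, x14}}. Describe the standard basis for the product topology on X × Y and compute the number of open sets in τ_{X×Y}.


Basis B = {∅ × ∅, {ι} × {x13}, {ι} × {x14}, {κ} × {x13}, {κ} × {x14}, {ι} × {x12, x13}, {ι} × {x13, x14}, {ι, κ} × {x13}, {ι, κ} × {x14}, {κ} × {x12, x13}, {κ} × {x13, x14}, {ι} × {x12, x13, x14}, {κ} × {x12, x13, x14}, {ι, κ} × {x12, x13}, {ι, κ} × {x13, x14}, {ι, κ} × {x12, x13, x14}}; |τ_{X×Y}| = 36.

Enumerate products U × V with U ∈ τ_X, V ∈ τ_Y (deduplicated):
  ∅ × ∅ = {} (∅)
  {ι} × {x13} = {(ι,x13)}
  {ι} × {x14} = {(ι,x14)}
  {κ} × {x13} = {(κ,x13)}
  {κ} × {x14} = {(κ,x14)}
  {ι} × {x12, x13} = {(ι,x12), (ι,x13)}
  {ι} × {x13, x14} = {(ι,x13), (ι,x14)}
  {ι, κ} × {x13} = {(ι,x13), (κ,x13)}
  {ι, κ} × {x14} = {(ι,x14), (κ,x14)}
  {κ} × {x12, x13} = {(κ,x12), (κ,x13)}
  {κ} × {x13, x14} = {(κ,x13), (κ,x14)}
  {ι} × {x12, x13, x14} = {(ι,x12), (ι,x13), (ι,x14)}
  {κ} × {x12, x13, x14} = {(κ,x12), (κ,x13), (κ,x14)}
  {ι, κ} × {x12, x13} = {(ι,x12), (ι,x13), (κ,x12), (κ,x13)}
  {ι, κ} × {x13, x14} = {(ι,x13), (ι,x14), (κ,x13), (κ,x14)}
  {ι, κ} × {x12, x13, x14} = {(ι,x12), (ι,x13), (ι,x14), (κ,x12), (κ,x13), (κ,x14)}
These 16 distinct sets form the basis B.
Close under arbitrary unions to get τ_{X×Y}; counting gives |τ_{X×Y}| = 36.


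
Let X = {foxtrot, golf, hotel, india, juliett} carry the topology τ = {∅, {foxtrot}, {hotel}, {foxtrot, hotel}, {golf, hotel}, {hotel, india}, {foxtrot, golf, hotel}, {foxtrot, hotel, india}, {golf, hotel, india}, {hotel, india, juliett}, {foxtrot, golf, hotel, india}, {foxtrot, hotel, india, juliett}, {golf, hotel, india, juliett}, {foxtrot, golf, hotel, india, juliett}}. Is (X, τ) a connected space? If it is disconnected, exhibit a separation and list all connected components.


(X, τ) is disconnected; components = [{foxtrot}, {golf, hotel, india, juliett}].

Find clopen sets (U ∈ τ with X ∖ U ∈ τ):
  U = ∅, X ∖ U = {foxtrot, golf, hotel, india, juliett} — both open, so U is clopen.
  U = {foxtrot}, X ∖ U = {golf, hotel, india, juliett} — both open, so U is clopen.
  U = {golf, hotel, india, juliett}, X ∖ U = {foxtrot} — both open, so U is clopen.
  U = {foxtrot, golf, hotel, india, juliett}, X ∖ U = ∅ — both open, so U is clopen.
Nontrivial clopen(s) exist: e.g. {golf, hotel, india, juliett}. So (X, τ) is disconnected.
Compute connected components by grouping points that agree on all clopens:
  component: {foxtrot}
  component: {golf, hotel, india, juliett}


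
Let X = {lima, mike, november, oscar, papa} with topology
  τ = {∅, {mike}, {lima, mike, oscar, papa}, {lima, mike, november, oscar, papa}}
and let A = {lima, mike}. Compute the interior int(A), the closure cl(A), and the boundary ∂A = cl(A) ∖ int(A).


int(A) = {mike}, cl(A) = {lima, mike, november, oscar, papa}, ∂A = {lima, november, oscar, papa}.

Closed sets in (X, τ) are complements of opens:
  closed(X, τ) = {∅, {november}, {lima, november, oscar, papa}, {lima, mike, november, oscar, papa}}.
int(A) = ⋃ {U ∈ τ : U ⊆ A}. Opens contained in A: ∅, {mike}.
Taking the union of these: int(A) = {mike}.
cl(A) = ⋂ {C closed : A ⊆ C}. Closed sets containing A: {lima, mike, november, oscar, papa}.
Intersecting these: cl(A) = {lima, mike, november, oscar, papa}.
∂A = cl(A) ∖ int(A) = {lima, mike, november, oscar, papa} ∖ {mike} = {lima, november, oscar, papa}.


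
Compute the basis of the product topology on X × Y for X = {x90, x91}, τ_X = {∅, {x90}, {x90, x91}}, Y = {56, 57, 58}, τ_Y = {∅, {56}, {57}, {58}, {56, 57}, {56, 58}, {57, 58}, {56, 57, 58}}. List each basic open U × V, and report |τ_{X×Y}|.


Basis B = {∅ × ∅, {x90} × {56}, {x90} × {57}, {x90} × {58}, {x90} × {56, 57}, {x90} × {56, 58}, {x90, x91} × {56}, {x90} × {57, 58}, {x90, x91} × {57}, {x90, x91} × {58}, {x90} × {56, 57, 58}, {x90, x91} × {56, 57}, {x90, x91} × {56, 58}, {x90, x91} × {57, 58}, {x90, x91} × {56, 57, 58}}; |τ_{X×Y}| = 27.

Enumerate products U × V with U ∈ τ_X, V ∈ τ_Y (deduplicated):
  ∅ × ∅ = {} (∅)
  {x90} × {56} = {(x90,56)}
  {x90} × {57} = {(x90,57)}
  {x90} × {58} = {(x90,58)}
  {x90} × {56, 57} = {(x90,56), (x90,57)}
  {x90} × {56, 58} = {(x90,56), (x90,58)}
  {x90, x91} × {56} = {(x90,56), (x91,56)}
  {x90} × {57, 58} = {(x90,57), (x90,58)}
  {x90, x91} × {57} = {(x90,57), (x91,57)}
  {x90, x91} × {58} = {(x90,58), (x91,58)}
  {x90} × {56, 57, 58} = {(x90,56), (x90,57), (x90,58)}
  {x90, x91} × {56, 57} = {(x90,56), (x90,57), (x91,56), (x91,57)}
  {x90, x91} × {56, 58} = {(x90,56), (x90,58), (x91,56), (x91,58)}
  {x90, x91} × {57, 58} = {(x90,57), (x90,58), (x91,57), (x91,58)}
  {x90, x91} × {56, 57, 58} = {(x90,56), (x90,57), (x90,58), (x91,56), (x91,57), (x91,58)}
These 15 distinct sets form the basis B.
Close under arbitrary unions to get τ_{X×Y}; counting gives |τ_{X×Y}| = 27.


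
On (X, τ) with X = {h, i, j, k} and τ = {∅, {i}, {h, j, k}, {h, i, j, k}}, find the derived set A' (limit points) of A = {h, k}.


A' = {h, j, k}

For each x ∈ X, list the open sets U ∈ τ with x ∈ U, then check whether U ∩ (A ∖ {x}) ≠ ∅ for every such U.
  x = h: opens ∋ x are {h, j, k}, {h, i, j, k}; each meets A ∖ {h}, so x IS a limit point.
  x = i: open {i} ∋ x has {i} ∩ (A ∖ {i}) = ∅, so x is NOT a limit point.
  x = j: opens ∋ x are {h, j, k}, {h, i, j, k}; each meets A ∖ {j}, so x IS a limit point.
  x = k: opens ∋ x are {h, j, k}, {h, i, j, k}; each meets A ∖ {k}, so x IS a limit point.
Collecting: A' = {h, j, k}.


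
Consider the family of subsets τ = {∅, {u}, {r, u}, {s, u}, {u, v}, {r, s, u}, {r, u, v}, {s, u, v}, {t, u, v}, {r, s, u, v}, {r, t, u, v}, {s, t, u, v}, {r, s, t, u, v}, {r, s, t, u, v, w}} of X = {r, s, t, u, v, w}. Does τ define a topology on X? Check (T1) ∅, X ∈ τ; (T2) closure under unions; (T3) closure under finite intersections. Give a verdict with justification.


τ IS a topology on X.

Axiom (T1): ∅ ∈ τ? Yes; X ∈ τ? Yes.
Axiom (T2/T3): check pairwise unions and intersections of members of τ.
All pairwise intersections and unions checked — each lies in τ. Therefore τ satisfies (T1), (T2), (T3): it IS a topology on X.


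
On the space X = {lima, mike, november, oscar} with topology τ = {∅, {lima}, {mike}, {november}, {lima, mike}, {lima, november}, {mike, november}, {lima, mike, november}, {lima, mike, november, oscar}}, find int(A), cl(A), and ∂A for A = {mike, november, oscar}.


int(A) = {mike, november}, cl(A) = {mike, november, oscar}, ∂A = {oscar}.

Closed sets in (X, τ) are complements of opens:
  closed(X, τ) = {∅, {oscar}, {lima, oscar}, {mike, oscar}, {november, oscar}, {lima, mike, oscar}, {lima, november, oscar}, {mike, november, oscar}, {lima, mike, november, oscar}}.
int(A) = ⋃ {U ∈ τ : U ⊆ A}. Opens contained in A: ∅, {mike}, {november}, {mike, november}.
Taking the union of these: int(A) = {mike, november}.
cl(A) = ⋂ {C closed : A ⊆ C}. Closed sets containing A: {mike, november, oscar}, {lima, mike, november, oscar}.
Intersecting these: cl(A) = {mike, november, oscar}.
∂A = cl(A) ∖ int(A) = {mike, november, oscar} ∖ {mike, november} = {oscar}.


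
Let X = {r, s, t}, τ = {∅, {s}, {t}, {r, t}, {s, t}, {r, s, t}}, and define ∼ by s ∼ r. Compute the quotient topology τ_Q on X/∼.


X/∼ = {[r=s], [t]}; |τ_Q| = 3.

Equivalence classes: [r=s], [t].
Quotient map π: X → X/∼ sends r ↦ [r=s], s ↦ [r=s], t ↦ [t].
For each subset V ⊆ X/∼, compute π^{-1}(V) ⊆ X and check whether π^{-1}(V) ∈ τ. V is open in τ_Q iff π^{-1}(V) ∈ τ.
  V = {}: π^{-1}(V) = ∅ ∈ τ ✓.
  V = {[r=s]}: π^{-1}(V) = {r, s} ∉ τ ✗.
  V = {[t]}: π^{-1}(V) = {t} ∈ τ ✓.
  V = {[r=s], [t]}: π^{-1}(V) = {r, s, t} ∈ τ ✓.
Open sets in the quotient: τ_Q = {{}, {[t]}, {[r=s], [t]}} (3 elements).


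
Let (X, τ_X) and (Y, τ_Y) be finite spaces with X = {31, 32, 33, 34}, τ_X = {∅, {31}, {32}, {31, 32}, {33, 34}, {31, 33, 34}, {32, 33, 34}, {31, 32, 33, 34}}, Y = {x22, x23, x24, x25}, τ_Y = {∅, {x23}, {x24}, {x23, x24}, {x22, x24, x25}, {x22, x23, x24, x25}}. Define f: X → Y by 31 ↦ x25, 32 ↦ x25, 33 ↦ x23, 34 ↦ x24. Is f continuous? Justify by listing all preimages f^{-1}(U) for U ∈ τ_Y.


f is NOT continuous.

Compute f^{-1}(U) for each U ∈ τ_Y:
  U = ∅: f^{-1}(U) = ∅ ∈ τ_X ✓.
  U = {x23}: f^{-1}(U) = {33} ∉ τ_X ✗.
  U = {x24}: f^{-1}(U) = {34} ∉ τ_X ✗.
  U = {x23, x24}: f^{-1}(U) = {33, 34} ∈ τ_X ✓.
  U = {x22, x24, x25}: f^{-1}(U) = {31, 32, 34} ∉ τ_X ✗.
  U = {x22, x23, x24, x25}: f^{-1}(U) = {31, 32, 33, 34} ∈ τ_X ✓.
Found U = {x23} with f^{-1}(U) = {33} not in τ_X. Therefore f is NOT continuous.


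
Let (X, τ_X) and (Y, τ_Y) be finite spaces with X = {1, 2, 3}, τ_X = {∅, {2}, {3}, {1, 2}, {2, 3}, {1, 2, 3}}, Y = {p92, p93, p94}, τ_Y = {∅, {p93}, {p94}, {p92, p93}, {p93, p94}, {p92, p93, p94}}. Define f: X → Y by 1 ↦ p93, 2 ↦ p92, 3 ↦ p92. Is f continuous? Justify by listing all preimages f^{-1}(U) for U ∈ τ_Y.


f is NOT continuous.

Compute f^{-1}(U) for each U ∈ τ_Y:
  U = ∅: f^{-1}(U) = ∅ ∈ τ_X ✓.
  U = {p93}: f^{-1}(U) = {1} ∉ τ_X ✗.
  U = {p94}: f^{-1}(U) = ∅ ∈ τ_X ✓.
  U = {p92, p93}: f^{-1}(U) = {1, 2, 3} ∈ τ_X ✓.
  U = {p93, p94}: f^{-1}(U) = {1} ∉ τ_X ✗.
  U = {p92, p93, p94}: f^{-1}(U) = {1, 2, 3} ∈ τ_X ✓.
Found U = {p93} with f^{-1}(U) = {1} not in τ_X. Therefore f is NOT continuous.


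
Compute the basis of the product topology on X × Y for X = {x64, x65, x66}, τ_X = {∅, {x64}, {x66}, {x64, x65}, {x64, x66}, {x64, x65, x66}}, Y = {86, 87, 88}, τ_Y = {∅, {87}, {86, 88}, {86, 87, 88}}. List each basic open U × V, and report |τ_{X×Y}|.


Basis B = {∅ × ∅, {x64} × {87}, {x66} × {87}, {x64} × {86, 88}, {x64, x65} × {87}, {x64, x66} × {87}, {x66} × {86, 88}, {x64} × {86, 87, 88}, {x64, x65, x66} × {87}, {x66} × {86, 87, 88}, {x64, x65} × {86, 88}, {x64, x66} × {86, 88}, {x64, x65} × {86, 87, 88}, {x64, x66} × {86, 87, 88}, {x64, x65, x66} × {86, 88}, {x64, x65, x66} × {86, 87, 88}}; |τ_{X×Y}| = 36.

Enumerate products U × V with U ∈ τ_X, V ∈ τ_Y (deduplicated):
  ∅ × ∅ = {} (∅)
  {x64} × {87} = {(x64,87)}
  {x66} × {87} = {(x66,87)}
  {x64} × {86, 88} = {(x64,86), (x64,88)}
  {x64, x65} × {87} = {(x64,87), (x65,87)}
  {x64, x66} × {87} = {(x64,87), (x66,87)}
  {x66} × {86, 88} = {(x66,86), (x66,88)}
  {x64} × {86, 87, 88} = {(x64,86), (x64,87), (x64,88)}
  {x64, x65, x66} × {87} = {(x64,87), (x65,87), (x66,87)}
  {x66} × {86, 87, 88} = {(x66,86), (x66,87), (x66,88)}
  {x64, x65} × {86, 88} = {(x64,86), (x64,88), (x65,86), (x65,88)}
  {x64, x66} × {86, 88} = {(x64,86), (x64,88), (x66,86), (x66,88)}
  {x64, x65} × {86, 87, 88} = {(x64,86), (x64,87), (x64,88), (x65,86), (x65,87), (x65,88)}
  {x64, x66} × {86, 87, 88} = {(x64,86), (x64,87), (x64,88), (x66,86), (x66,87), (x66,88)}
  {x64, x65, x66} × {86, 88} = {(x64,86), (x64,88), (x65,86), (x65,88), (x66,86), (x66,88)}
  {x64, x65, x66} × {86, 87, 88} = {(x64,86), (x64,87), (x64,88), (x65,86), (x65,87), (x65,88), (x66,86), (x66,87), (x66,88)}
These 16 distinct sets form the basis B.
Close under arbitrary unions to get τ_{X×Y}; counting gives |τ_{X×Y}| = 36.
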